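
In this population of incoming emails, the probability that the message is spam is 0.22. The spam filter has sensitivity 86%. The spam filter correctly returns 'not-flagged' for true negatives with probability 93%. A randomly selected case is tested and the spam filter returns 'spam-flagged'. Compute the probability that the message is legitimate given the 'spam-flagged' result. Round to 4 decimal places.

Let H be the event that the message is spam. P(H) = 0.22, so P(¬H) = 0.78. With E the 'spam-flagged' result, P(E|H) = 0.86 and P(E|¬H) = 0.07.
P(E) = 0.86·0.22 + 0.07·0.78 = 0.18920 + 0.054600 = 0.24380.
By Bayes' theorem, P(H|E) = 0.18920 / 0.24380 = 0.7760. Hence P(¬H|E) = 1 − 0.7760 = 0.2240.

P(¬H | E) ≈ 0.2240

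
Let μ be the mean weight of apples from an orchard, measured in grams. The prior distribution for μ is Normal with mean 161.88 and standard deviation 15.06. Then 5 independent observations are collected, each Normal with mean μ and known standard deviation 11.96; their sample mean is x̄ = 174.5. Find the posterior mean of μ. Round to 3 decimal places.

With known σ, the Normal prior is conjugate. Weight on the data is w = (n/σ²)/(n/σ² + 1/τ₀²) = 0.0349549/(0.0349549+0.00440910) = 0.88799.
Posterior mean = w·x̄ + (1−w)·μ₀ = 0.88799·174.5 + 0.11201·161.88 = 173.086.

Posterior mean ≈ 173.086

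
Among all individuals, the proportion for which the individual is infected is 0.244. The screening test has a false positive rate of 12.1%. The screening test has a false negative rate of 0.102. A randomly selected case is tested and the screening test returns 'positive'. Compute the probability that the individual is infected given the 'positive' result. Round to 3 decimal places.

Let H be the event that the individual is infected. P(H) = 0.244, so P(¬H) = 0.756. With E the 'positive' result, P(E|H) = 0.898 and P(E|¬H) = 0.121.
P(E) = 0.898·0.244 + 0.121·0.756 = 0.21911 + 0.091476 = 0.31059.
By Bayes' theorem, P(H|E) = 0.21911 / 0.31059 = 0.705.

P(H | E) ≈ 0.705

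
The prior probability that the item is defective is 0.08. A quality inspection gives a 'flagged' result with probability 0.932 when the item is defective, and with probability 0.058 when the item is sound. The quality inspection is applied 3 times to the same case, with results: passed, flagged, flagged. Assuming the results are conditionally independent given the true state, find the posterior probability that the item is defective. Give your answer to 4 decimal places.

With H the event that the item is defective, the joint likelihood of the observed sequence is P(data|H) = 0.068·0.932·0.932 = 0.059066 and P(data|¬H) = 0.942·0.058·0.058 = 0.0031689.
Bayes: P(H|data) = 0.08·0.059066 / (0.08·0.059066 + 0.92·0.0031689) = 0.0047253/0.0076407 = 0.6184.

Posterior P(H) ≈ 0.6184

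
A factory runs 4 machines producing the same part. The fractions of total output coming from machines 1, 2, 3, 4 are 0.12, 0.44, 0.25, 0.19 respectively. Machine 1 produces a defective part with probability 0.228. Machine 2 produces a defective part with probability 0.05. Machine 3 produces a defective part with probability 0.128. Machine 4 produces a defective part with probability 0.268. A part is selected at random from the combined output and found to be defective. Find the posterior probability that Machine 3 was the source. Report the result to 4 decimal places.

Posterior probability ≈ 0.2419

P(defective|M1) = 0.228; P(defective|M2) = 0.05; P(defective|M3) = 0.128; P(defective|M4) = 0.268.
Prior × likelihood for each source: 0.12·0.228=0.02736, 0.44·0.05=0.02200, 0.25·0.128=0.03200, 0.19·0.268=0.05092. Summing gives P(defective) = 0.13228.
P(Machine 3 | defective) = 0.03200 / 0.13228 = 0.2419.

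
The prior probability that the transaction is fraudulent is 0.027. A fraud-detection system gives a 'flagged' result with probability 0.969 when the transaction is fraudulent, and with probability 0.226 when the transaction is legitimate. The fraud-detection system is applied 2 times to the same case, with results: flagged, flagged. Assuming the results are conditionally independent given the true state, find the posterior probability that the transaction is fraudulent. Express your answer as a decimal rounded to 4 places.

With H the event that the transaction is fraudulent, the joint likelihood of the observed sequence is P(data|H) = 0.969·0.969 = 0.93896 and P(data|¬H) = 0.226·0.226 = 0.051076.
Bayes: P(H|data) = 0.027·0.93896 / (0.027·0.93896 + 0.973·0.051076) = 0.025352/0.075049 = 0.3378.

Posterior P(H) ≈ 0.3378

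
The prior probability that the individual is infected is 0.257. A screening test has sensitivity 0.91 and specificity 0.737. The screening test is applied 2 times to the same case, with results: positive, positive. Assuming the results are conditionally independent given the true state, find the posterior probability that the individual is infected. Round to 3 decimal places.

Posterior P(H) ≈ 0.805

With H the event that the individual is infected, the joint likelihood of the observed sequence is P(data|H) = 0.91·0.91 = 0.82810 and P(data|¬H) = 0.263·0.263 = 0.069169.
Bayes: P(H|data) = 0.257·0.82810 / (0.257·0.82810 + 0.743·0.069169) = 0.21282/0.26421 = 0.8055.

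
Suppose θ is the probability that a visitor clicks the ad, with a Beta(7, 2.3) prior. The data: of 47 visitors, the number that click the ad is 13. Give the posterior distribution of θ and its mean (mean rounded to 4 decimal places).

Posterior: Beta(20, 36.3); mean ≈ 0.3552

Observing 13 successes and 34 failures updates Beta(7, 2.3) by adding the success and failure counts to the two shape parameters: α = 7+13 = 20, β = 2.3+34 = 36.3.
Posterior mean = α/(α+β) = 20/56.3 = 0.3552.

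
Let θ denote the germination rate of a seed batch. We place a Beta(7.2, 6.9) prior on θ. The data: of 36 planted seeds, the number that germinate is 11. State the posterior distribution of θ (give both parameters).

Posterior: Beta(18.2, 31.9)

The binomial likelihood is conjugate to the Beta prior: with 11 successes and 25 failures, the posterior is Beta(7.2+11, 6.9+25) = Beta(18.2, 31.9).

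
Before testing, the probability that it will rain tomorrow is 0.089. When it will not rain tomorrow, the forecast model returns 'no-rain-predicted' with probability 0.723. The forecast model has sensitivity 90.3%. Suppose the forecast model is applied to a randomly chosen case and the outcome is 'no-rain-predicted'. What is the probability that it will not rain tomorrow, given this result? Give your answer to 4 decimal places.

P(¬H | E) ≈ 0.9871

Let H be the event that it will rain tomorrow. P(H) = 0.089, so P(¬H) = 0.911. With E the 'no-rain-predicted' result, P(E|H) = 0.097 and P(E|¬H) = 0.723.
P(E) = 0.097·0.089 + 0.723·0.911 = 0.0086330 + 0.65865 = 0.66729.
By Bayes' theorem, P(H|E) = 0.0086330 / 0.66729 = 0.0129. Hence P(¬H|E) = 1 − 0.0129 = 0.9871.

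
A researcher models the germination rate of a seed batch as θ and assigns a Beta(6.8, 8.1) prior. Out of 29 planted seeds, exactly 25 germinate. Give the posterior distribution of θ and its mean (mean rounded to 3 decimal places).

Posterior: Beta(31.8, 12.1); mean ≈ 0.724

Observing 25 successes and 4 failures updates Beta(6.8, 8.1) by adding the success and failure counts to the two shape parameters: α = 6.8+25 = 31.8, β = 8.1+4 = 12.1.
Posterior mean = α/(α+β) = 31.8/43.9 = 0.724.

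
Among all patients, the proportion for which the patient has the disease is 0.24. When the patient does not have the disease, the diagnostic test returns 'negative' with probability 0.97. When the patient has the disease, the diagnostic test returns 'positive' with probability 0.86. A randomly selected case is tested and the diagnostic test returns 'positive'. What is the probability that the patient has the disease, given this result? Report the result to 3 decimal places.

P(H | E) ≈ 0.901

Let H be the event that the patient has the disease. P(H) = 0.24, so P(¬H) = 0.76. With E the 'positive' result, P(E|H) = 0.86 and P(E|¬H) = 0.03.
P(E) = 0.86·0.24 + 0.03·0.76 = 0.20640 + 0.022800 = 0.22920.
By Bayes' theorem, P(H|E) = 0.20640 / 0.22920 = 0.901.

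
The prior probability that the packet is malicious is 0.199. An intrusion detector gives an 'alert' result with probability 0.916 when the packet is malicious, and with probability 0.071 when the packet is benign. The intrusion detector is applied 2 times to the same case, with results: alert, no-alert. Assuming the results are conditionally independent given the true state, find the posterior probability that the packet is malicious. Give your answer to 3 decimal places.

Posterior P(H) ≈ 0.225

Let H be the event that the packet is malicious; start with P(H) = 0.199. P('alert'|H) = 0.916, P('alert'|¬H) = 0.071.
Update on result 1 ('alert'): P(H) ← 0.916·0.1990 / (0.916·0.1990 + 0.071·0.8010) = 0.18228/0.23916 = 0.7622.
Update on result 2 ('no-alert'): P(H) ← 0.084·0.7622 / (0.084·0.7622 + 0.929·0.2378) = 0.064025/0.28494 = 0.2247.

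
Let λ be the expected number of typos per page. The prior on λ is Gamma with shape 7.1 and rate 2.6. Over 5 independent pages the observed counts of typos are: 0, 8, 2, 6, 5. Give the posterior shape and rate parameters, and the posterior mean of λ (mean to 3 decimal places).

Total count ∑xᵢ = 21 over n = 5 pages.
Gamma is conjugate to the Poisson likelihood: posterior is Gamma(shape = 7.1+21 = 28.1, rate = 2.6+5 = 7.6).
Posterior mean = shape/rate = 28.1/7.6 = 3.697.

Posterior: Gamma(shape=28.1, rate=7.6); mean ≈ 3.697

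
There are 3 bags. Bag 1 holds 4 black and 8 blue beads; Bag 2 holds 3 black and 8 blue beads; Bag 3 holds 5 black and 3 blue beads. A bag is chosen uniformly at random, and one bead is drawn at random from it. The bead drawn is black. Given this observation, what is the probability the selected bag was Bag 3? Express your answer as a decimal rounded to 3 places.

Posterior probability ≈ 0.508

Tabulate prior·likelihood by source: [1] prior 0.333333, lik 0.3333, product 0.1111; [2] prior 0.333333, lik 0.2727, product 0.09091; [3] prior 0.333333, lik 0.625, product 0.2083.
Normalizing constant = 0.41035; the posterior for Bag 3 is its product over the sum, 0.2083/0.41035 = 0.508.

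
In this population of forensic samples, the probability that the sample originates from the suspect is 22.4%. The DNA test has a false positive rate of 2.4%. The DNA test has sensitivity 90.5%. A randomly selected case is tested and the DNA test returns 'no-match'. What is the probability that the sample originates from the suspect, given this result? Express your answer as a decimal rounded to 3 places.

P(H | E) ≈ 0.027

Write H for 'the sample originates from the suspect'. Prior odds H:¬H = 0.224/0.776 = 0.28866. For the 'no-match' outcome, the likelihood ratio is 0.095/0.976 = 0.097336.
Posterior odds = 0.28866 × 0.097336 = 0.028097, so P(H|E) = 0.028097/(1+0.028097) = 0.027.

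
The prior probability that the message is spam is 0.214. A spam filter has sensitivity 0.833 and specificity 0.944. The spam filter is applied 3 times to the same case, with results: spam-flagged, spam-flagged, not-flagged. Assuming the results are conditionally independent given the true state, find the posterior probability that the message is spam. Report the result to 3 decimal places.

Posterior P(H) ≈ 0.914

Let H be the event that the message is spam; start with P(H) = 0.214. P('spam-flagged'|H) = 0.833, P('spam-flagged'|¬H) = 0.056.
Update on result 1 ('spam-flagged'): P(H) ← 0.833·0.2140 / (0.833·0.2140 + 0.056·0.7860) = 0.17826/0.22228 = 0.8020.
Update on result 2 ('spam-flagged'): P(H) ← 0.833·0.8020 / (0.833·0.8020 + 0.056·0.1980) = 0.66805/0.67914 = 0.9837.
Update on result 3 ('not-flagged'): P(H) ← 0.167·0.9837 / (0.167·0.9837 + 0.944·0.0163) = 0.16427/0.17969 = 0.9142.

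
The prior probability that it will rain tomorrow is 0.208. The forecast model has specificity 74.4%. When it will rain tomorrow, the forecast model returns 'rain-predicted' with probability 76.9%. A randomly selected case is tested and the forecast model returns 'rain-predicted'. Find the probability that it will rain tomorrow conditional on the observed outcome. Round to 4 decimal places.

Write H for 'it will rain tomorrow'. Prior odds H:¬H = 0.208/0.792 = 0.26263. For the 'rain-predicted' outcome, the likelihood ratio is 0.769/0.256 = 3.0039.
Posterior odds = 0.26263 × 3.0039 = 0.78890, so P(H|E) = 0.78890/(1+0.78890) = 0.4410.

P(H | E) ≈ 0.4410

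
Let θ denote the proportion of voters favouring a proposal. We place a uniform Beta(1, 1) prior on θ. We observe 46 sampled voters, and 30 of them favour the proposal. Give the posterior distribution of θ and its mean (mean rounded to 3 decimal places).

Posterior: Beta(31, 17); mean ≈ 0.646

Observing 30 successes and 16 failures updates Beta(1, 1) by adding the success and failure counts to the two shape parameters: α = 1+30 = 31, β = 1+16 = 17.
E[θ | data] = 31/(31+17) = 0.646.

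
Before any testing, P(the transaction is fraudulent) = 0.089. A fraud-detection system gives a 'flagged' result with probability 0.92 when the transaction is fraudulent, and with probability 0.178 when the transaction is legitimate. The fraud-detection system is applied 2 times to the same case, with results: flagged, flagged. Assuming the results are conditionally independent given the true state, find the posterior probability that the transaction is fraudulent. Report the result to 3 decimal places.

With H the event that the transaction is fraudulent, the joint likelihood of the observed sequence is P(data|H) = 0.92·0.92 = 0.84640 and P(data|¬H) = 0.178·0.178 = 0.031684.
Bayes: P(H|data) = 0.089·0.84640 / (0.089·0.84640 + 0.911·0.031684) = 0.075330/0.10419 = 0.7230.

Posterior P(H) ≈ 0.723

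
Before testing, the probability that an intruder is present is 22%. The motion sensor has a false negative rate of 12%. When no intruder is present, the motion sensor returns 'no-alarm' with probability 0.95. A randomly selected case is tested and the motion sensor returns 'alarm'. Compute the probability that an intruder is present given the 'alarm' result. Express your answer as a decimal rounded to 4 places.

Let H be the event that an intruder is present. P(H) = 0.22, so P(¬H) = 0.78. With E the 'alarm' result, P(E|H) = 0.88 and P(E|¬H) = 0.05.
P(E) = 0.88·0.22 + 0.05·0.78 = 0.19360 + 0.039000 = 0.23260.
By Bayes' theorem, P(H|E) = 0.19360 / 0.23260 = 0.8323.

P(H | E) ≈ 0.8323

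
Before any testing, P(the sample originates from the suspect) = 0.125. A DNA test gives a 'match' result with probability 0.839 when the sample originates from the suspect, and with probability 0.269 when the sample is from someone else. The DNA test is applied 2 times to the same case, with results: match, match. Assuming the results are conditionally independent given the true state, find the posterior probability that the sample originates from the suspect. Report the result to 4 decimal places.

Let H be the event that the sample originates from the suspect; start with P(H) = 0.125. P('match'|H) = 0.839, P('match'|¬H) = 0.269.
Update on result 1 ('match'): P(H) ← 0.839·0.1250 / (0.839·0.1250 + 0.269·0.8750) = 0.10487/0.34025 = 0.3082.
Update on result 2 ('match'): P(H) ← 0.839·0.3082 / (0.839·0.3082 + 0.269·0.6918) = 0.25860/0.44469 = 0.5815.

Posterior P(H) ≈ 0.5815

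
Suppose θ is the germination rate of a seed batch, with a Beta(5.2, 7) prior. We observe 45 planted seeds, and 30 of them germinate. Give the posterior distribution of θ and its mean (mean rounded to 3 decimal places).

The binomial likelihood is conjugate to the Beta prior: with 30 successes and 15 failures, the posterior is Beta(5.2+30, 7+15) = Beta(35.2, 22).
E[θ | data] = 35.2/(35.2+22) = 0.615.

Posterior: Beta(35.2, 22); mean ≈ 0.615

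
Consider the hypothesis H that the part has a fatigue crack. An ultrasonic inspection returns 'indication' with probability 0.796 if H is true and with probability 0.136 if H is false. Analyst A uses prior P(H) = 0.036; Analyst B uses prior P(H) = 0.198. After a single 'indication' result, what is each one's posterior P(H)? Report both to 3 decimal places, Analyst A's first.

Analyst A: 0.179; Analyst B: 0.591

P('+'|H) = 0.796, P('+'|¬H) = 0.136.
Analyst A: numerator 0.796·0.036 = 0.028656; evidence = 0.028656+0.136·0.964 = 0.15976; posterior = 0.179.
Analyst B: numerator 0.796·0.198 = 0.15761; evidence = 0.15761+0.136·0.802 = 0.26668; posterior = 0.591.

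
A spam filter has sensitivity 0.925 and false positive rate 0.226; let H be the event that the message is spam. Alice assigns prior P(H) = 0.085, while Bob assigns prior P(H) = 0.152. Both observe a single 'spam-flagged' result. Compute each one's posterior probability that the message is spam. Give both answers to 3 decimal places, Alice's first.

Alice: 0.275; Bob: 0.423

The likelihood ratio for a 'spam-flagged' result is 0.925/0.226 = 4.0929.
Alice: prior odds 0.085/0.915 = 0.092896; posterior odds 0.38022; posterior probability 0.275.
Bob: prior odds 0.152/0.848 = 0.17925; posterior odds 0.73364; posterior probability 0.423.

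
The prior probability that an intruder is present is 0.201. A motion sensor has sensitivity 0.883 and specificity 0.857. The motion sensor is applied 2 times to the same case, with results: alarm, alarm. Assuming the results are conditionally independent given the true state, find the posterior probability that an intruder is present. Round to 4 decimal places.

With H the event that an intruder is present, the joint likelihood of the observed sequence is P(data|H) = 0.883·0.883 = 0.77969 and P(data|¬H) = 0.143·0.143 = 0.020449.
Bayes: P(H|data) = 0.201·0.77969 / (0.201·0.77969 + 0.799·0.020449) = 0.15672/0.17306 = 0.9056.

Posterior P(H) ≈ 0.9056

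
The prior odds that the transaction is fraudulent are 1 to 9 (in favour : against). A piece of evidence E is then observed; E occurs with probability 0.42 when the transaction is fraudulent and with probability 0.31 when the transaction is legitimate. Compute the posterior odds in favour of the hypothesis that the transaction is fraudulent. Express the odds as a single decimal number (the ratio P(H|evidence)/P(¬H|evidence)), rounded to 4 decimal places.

Posterior odds ≈ 0.1505

Prior odds = 1/9 = 0.11111. In log-odds, ln(0.11111) = -2.1972.
Add log likelihood ratio: ln(1.3548) = 0.30368.
Posterior log-odds = -1.8935, so posterior odds = exp(-1.8935) = 0.15054.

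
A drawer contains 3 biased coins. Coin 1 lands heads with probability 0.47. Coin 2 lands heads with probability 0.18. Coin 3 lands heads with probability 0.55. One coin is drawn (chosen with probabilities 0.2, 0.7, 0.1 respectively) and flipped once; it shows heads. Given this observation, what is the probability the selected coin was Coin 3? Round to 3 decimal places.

Posterior probability ≈ 0.200

P(heads|C1) = 0.47; P(heads|C2) = 0.18; P(heads|C3) = 0.55.
Prior × likelihood for each source: 0.2·0.47=0.09400, 0.7·0.18=0.1260, 0.1·0.55=0.05500. Summing gives P(heads) = 0.27500.
P(Coin 3 | heads) = 0.05500 / 0.27500 = 0.200.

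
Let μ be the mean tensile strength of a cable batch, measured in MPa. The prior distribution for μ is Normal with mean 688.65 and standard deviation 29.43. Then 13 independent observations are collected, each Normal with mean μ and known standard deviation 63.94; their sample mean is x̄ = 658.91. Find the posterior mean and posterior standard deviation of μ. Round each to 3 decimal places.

With known σ, the Normal prior is conjugate. Weight on the data is w = (n/σ²)/(n/σ² + 1/τ₀²) = 0.00317979/(0.00317979+0.00115457) = 0.73362.
Posterior mean = w·x̄ + (1−w)·μ₀ = 0.73362·658.91 + 0.26638·688.65 = 666.832. Posterior variance = 1/(0.00317979+0.00115457) = 230.715, so SD = 15.189.

Posterior mean ≈ 666.832; posterior SD ≈ 15.189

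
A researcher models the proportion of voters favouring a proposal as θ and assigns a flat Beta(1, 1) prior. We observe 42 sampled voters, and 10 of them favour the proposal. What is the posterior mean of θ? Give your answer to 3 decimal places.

The binomial likelihood is conjugate to the Beta prior: with 10 successes and 32 failures, the posterior is Beta(1+10, 1+32) = Beta(11, 33).
Posterior mean = α/(α+β) = 11/44 = 0.250.

Posterior mean ≈ 0.250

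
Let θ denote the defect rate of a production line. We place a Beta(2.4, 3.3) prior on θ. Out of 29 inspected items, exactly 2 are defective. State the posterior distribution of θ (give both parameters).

The binomial likelihood is conjugate to the Beta prior: with 2 successes and 27 failures, the posterior is Beta(2.4+2, 3.3+27) = Beta(4.4, 30.3).

Posterior: Beta(4.4, 30.3)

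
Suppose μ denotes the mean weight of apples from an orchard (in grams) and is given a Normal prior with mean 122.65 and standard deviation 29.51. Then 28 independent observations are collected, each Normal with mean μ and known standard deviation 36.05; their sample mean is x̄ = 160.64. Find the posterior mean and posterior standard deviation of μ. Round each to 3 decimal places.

Posterior mean ≈ 158.718; posterior SD ≈ 6.638

With known σ, the Normal prior is conjugate. Weight on the data is w = (n/σ²)/(n/σ² + 1/τ₀²) = 0.0215450/(0.0215450+0.00114832) = 0.94940.
Posterior mean = w·x̄ + (1−w)·μ₀ = 0.94940·160.64 + 0.050601·122.65 = 158.718. Posterior variance = 1/(0.0215450+0.00114832) = 44.0657, so SD = 6.638.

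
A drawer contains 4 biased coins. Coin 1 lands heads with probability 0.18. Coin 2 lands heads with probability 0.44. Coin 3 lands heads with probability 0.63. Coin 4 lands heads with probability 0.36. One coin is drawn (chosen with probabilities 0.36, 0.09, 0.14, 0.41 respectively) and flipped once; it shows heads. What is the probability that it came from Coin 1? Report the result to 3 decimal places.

Tabulate prior·likelihood by source: [1] prior 0.36, lik 0.18, product 0.06480; [2] prior 0.09, lik 0.44, product 0.03960; [3] prior 0.14, lik 0.63, product 0.08820; [4] prior 0.41, lik 0.36, product 0.1476.
Normalizing constant = 0.34020; the posterior for Coin 1 is its product over the sum, 0.06480/0.34020 = 0.190.

Posterior probability ≈ 0.190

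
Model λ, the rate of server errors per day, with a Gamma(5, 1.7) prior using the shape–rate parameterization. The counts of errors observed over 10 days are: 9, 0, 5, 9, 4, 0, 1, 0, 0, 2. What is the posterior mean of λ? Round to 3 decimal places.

Total count ∑xᵢ = 30 over n = 10 days.
Gamma is conjugate to the Poisson likelihood: posterior is Gamma(shape = 5+30 = 35, rate = 1.7+10 = 11.7).
E[λ | data] = 35/11.7 = 2.991.

Posterior mean ≈ 2.991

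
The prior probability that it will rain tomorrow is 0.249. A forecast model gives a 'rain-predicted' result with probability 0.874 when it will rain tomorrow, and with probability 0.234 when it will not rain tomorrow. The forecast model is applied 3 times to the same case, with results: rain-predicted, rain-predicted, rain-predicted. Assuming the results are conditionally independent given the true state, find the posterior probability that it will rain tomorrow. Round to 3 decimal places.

Posterior P(H) ≈ 0.945

Let H be the event that it will rain tomorrow; start with P(H) = 0.249. P('rain-predicted'|H) = 0.874, P('rain-predicted'|¬H) = 0.234.
Update on result 1 ('rain-predicted'): P(H) ← 0.874·0.2490 / (0.874·0.2490 + 0.234·0.7510) = 0.21763/0.39336 = 0.5532.
Update on result 2 ('rain-predicted'): P(H) ← 0.874·0.5532 / (0.874·0.5532 + 0.234·0.4468) = 0.48354/0.58808 = 0.8222.
Update on result 3 ('rain-predicted'): P(H) ← 0.874·0.8222 / (0.874·0.8222 + 0.234·0.1778) = 0.71863/0.76023 = 0.9453.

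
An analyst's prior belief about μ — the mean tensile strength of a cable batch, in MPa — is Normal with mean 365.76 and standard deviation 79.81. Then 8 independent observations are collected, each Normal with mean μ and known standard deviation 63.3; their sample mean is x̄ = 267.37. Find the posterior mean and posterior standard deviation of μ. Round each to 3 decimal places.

Posterior mean ≈ 274.543; posterior SD ≈ 21.549

Prior precision 1/τ₀² = 1/79.81² = 0.00015699; data precision n/σ² = 8/63.3² = 0.00199656.
Posterior precision = 0.00015699 + 0.00199656 = 0.00215356, giving posterior SD = 1/√0.00215356 = 21.549.
Posterior mean = (0.00015699·365.76 + 0.00199656·267.37) / 0.00215356 = 274.543.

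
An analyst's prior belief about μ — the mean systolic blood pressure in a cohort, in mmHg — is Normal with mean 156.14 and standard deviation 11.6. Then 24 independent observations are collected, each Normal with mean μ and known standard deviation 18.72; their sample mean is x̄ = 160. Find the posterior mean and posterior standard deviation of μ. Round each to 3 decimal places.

Prior precision 1/τ₀² = 1/11.6² = 0.00743163; data precision n/σ² = 24/18.72² = 0.0684856.
Posterior precision = 0.00743163 + 0.0684856 = 0.0759173, giving posterior SD = 1/√0.0759173 = 3.629.
Posterior mean = (0.00743163·156.14 + 0.0684856·160) / 0.0759173 = 159.622.

Posterior mean ≈ 159.622; posterior SD ≈ 3.629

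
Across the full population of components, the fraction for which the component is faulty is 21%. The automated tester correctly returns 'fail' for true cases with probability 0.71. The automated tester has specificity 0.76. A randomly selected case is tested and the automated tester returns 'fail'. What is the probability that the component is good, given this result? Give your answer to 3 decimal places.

P(¬H | E) ≈ 0.560

Write H for 'the component is faulty'. Prior odds H:¬H = 0.21/0.79 = 0.26582. For the 'fail' outcome, the likelihood ratio is 0.71/0.24 = 2.9583.
Posterior odds = 0.26582 × 2.9583 = 0.78639, so P(H|E) = 0.78639/(1+0.78639) = 0.440. Then P(¬H|E) = 1 − 0.440 = 0.560.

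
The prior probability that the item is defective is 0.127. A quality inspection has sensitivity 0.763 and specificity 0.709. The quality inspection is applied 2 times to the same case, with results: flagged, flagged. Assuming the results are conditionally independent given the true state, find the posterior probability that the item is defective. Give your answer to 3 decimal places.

Posterior P(H) ≈ 0.500

Let H be the event that the item is defective; start with P(H) = 0.127. P('flagged'|H) = 0.763, P('flagged'|¬H) = 0.291.
Update on result 1 ('flagged'): P(H) ← 0.763·0.1270 / (0.763·0.1270 + 0.291·0.8730) = 0.096901/0.35094 = 0.2761.
Update on result 2 ('flagged'): P(H) ← 0.763·0.2761 / (0.763·0.2761 + 0.291·0.7239) = 0.21068/0.42133 = 0.5000.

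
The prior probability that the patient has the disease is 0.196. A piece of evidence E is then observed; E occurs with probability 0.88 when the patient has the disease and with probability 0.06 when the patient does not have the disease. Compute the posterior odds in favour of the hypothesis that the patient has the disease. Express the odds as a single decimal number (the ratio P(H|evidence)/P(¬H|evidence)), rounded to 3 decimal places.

Prior odds = 0.196/(1−0.196) = 0.24378.
Likelihood ratio for E = 0.88/0.06 = 14.667.
Posterior odds = prior odds × LR = 3.5755.

Posterior odds ≈ 3.575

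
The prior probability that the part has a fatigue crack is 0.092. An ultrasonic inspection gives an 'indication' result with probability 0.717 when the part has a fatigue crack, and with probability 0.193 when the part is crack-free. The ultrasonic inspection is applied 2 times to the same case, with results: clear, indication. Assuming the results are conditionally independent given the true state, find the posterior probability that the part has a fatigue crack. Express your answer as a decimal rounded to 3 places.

Posterior P(H) ≈ 0.117

Let H be the event that the part has a fatigue crack; start with P(H) = 0.092. P('indication'|H) = 0.717, P('indication'|¬H) = 0.193.
Update on result 1 ('clear'): P(H) ← 0.283·0.0920 / (0.283·0.0920 + 0.807·0.9080) = 0.026036/0.75879 = 0.0343.
Update on result 2 ('indication'): P(H) ← 0.717·0.0343 / (0.717·0.0343 + 0.193·0.9657) = 0.024602/0.21098 = 0.1166.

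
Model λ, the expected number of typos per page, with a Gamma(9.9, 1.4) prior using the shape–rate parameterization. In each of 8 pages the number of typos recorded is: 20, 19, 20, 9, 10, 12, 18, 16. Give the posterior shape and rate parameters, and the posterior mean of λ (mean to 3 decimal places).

The Poisson likelihood adds the total count to the shape and the number of exposure periods to the rate. Here ∑xᵢ = 124 and n = 8, so shape 9.9→133.9 and rate 1.4→9.4.
E[λ | data] = 133.9/9.4 = 14.245.

Posterior: Gamma(shape=133.9, rate=9.4); mean ≈ 14.245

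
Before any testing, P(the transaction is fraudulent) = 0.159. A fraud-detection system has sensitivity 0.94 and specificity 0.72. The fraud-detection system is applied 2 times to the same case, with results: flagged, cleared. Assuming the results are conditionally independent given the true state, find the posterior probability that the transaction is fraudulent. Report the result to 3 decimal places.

Let H be the event that the transaction is fraudulent; start with P(H) = 0.159. P('flagged'|H) = 0.94, P('flagged'|¬H) = 0.28.
Update on result 1 ('flagged'): P(H) ← 0.94·0.1590 / (0.94·0.1590 + 0.28·0.8410) = 0.14946/0.38494 = 0.3883.
Update on result 2 ('cleared'): P(H) ← 0.06·0.3883 / (0.06·0.3883 + 0.72·0.6117) = 0.023296/0.46374 = 0.0502.

Posterior P(H) ≈ 0.050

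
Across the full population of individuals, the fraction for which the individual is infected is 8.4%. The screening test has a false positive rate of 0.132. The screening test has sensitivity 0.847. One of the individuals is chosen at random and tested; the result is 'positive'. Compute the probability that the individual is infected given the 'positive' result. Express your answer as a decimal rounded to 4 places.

Write H for 'the individual is infected'. Prior odds H:¬H = 0.084/0.916 = 0.091703. For the 'positive' outcome, the likelihood ratio is 0.847/0.132 = 6.4167.
Posterior odds = 0.091703 × 6.4167 = 0.58843, so P(H|E) = 0.58843/(1+0.58843) = 0.3704.

P(H | E) ≈ 0.3704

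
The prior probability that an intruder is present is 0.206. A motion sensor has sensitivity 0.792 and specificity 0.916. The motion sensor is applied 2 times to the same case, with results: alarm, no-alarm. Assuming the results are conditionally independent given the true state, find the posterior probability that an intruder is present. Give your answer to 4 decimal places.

Let H be the event that an intruder is present; start with P(H) = 0.206. P('alarm'|H) = 0.792, P('alarm'|¬H) = 0.084.
Update on result 1 ('alarm'): P(H) ← 0.792·0.2060 / (0.792·0.2060 + 0.084·0.7940) = 0.16315/0.22985 = 0.7098.
Update on result 2 ('no-alarm'): P(H) ← 0.208·0.7098 / (0.208·0.7098 + 0.916·0.2902) = 0.14764/0.41344 = 0.3571.

Posterior P(H) ≈ 0.3571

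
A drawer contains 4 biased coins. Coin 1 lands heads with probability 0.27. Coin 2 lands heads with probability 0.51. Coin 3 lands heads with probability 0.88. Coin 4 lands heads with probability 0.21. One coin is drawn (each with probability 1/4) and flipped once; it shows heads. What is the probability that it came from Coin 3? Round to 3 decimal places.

P(heads|C1) = 0.27; P(heads|C2) = 0.51; P(heads|C3) = 0.88; P(heads|C4) = 0.21.
Prior × likelihood for each source: 0.25·0.27=0.06750, 0.25·0.51=0.1275, 0.25·0.88=0.2200, 0.25·0.21=0.05250. Summing gives P(heads) = 0.46750.
P(Coin 3 | heads) = 0.2200 / 0.46750 = 0.471.

Posterior probability ≈ 0.471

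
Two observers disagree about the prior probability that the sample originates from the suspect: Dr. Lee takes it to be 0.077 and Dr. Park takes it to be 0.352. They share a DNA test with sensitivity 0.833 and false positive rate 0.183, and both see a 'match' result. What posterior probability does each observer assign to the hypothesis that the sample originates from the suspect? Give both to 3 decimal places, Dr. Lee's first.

Dr. Lee: 0.275; Dr. Park: 0.712

P('+'|H) = 0.833, P('+'|¬H) = 0.183.
Dr. Lee: numerator 0.833·0.077 = 0.064141; evidence = 0.064141+0.183·0.923 = 0.23305; posterior = 0.275.
Dr. Park: numerator 0.833·0.352 = 0.29322; evidence = 0.29322+0.183·0.648 = 0.41180; posterior = 0.712.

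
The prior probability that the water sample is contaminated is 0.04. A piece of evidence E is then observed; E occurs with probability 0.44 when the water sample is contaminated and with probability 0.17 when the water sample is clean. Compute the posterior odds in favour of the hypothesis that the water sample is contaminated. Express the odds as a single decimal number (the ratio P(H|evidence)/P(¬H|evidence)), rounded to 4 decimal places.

Prior odds = 0.04/(1−0.04) = 0.041667.
Likelihood ratio for E = 0.44/0.17 = 2.5882.
Posterior odds = prior odds × LR = 0.10784.

Posterior odds ≈ 0.1078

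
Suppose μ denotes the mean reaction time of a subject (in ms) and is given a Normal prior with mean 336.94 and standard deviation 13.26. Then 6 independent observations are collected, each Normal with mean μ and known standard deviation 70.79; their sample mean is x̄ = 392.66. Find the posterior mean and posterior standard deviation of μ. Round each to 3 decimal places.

Posterior mean ≈ 346.630; posterior SD ≈ 12.052

With known σ, the Normal prior is conjugate. Weight on the data is w = (n/σ²)/(n/σ² + 1/τ₀²) = 0.00119731/(0.00119731+0.00568739) = 0.17391.
Posterior mean = w·x̄ + (1−w)·μ₀ = 0.17391·392.66 + 0.82609·336.94 = 346.630. Posterior variance = 1/(0.00119731+0.00568739) = 145.250, so SD = 12.052.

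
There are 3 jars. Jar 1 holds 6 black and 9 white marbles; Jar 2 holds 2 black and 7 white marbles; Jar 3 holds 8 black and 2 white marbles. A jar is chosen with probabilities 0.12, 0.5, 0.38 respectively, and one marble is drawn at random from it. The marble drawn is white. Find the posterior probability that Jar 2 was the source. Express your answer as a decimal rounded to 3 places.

P(white|Jar 1) = 0.6; P(white|Jar 2) = 0.7778; P(white|Jar 3) = 0.2.
Prior × likelihood for each source: 0.12·0.6=0.07200, 0.5·0.7778=0.3889, 0.38·0.2=0.07600. Summing gives P(white) = 0.53689.
P(Jar 2 | white) = 0.3889 / 0.53689 = 0.724.

Posterior probability ≈ 0.724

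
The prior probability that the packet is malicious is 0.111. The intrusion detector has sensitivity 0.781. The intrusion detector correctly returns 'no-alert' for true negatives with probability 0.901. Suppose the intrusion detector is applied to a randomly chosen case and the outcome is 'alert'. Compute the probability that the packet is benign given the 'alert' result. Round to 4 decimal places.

P(¬H | E) ≈ 0.5038

Let H be the event that the packet is malicious. P(H) = 0.111, so P(¬H) = 0.889. With E the 'alert' result, P(E|H) = 0.781 and P(E|¬H) = 0.099.
P(E) = 0.781·0.111 + 0.099·0.889 = 0.086691 + 0.088011 = 0.17470.
By Bayes' theorem, P(H|E) = 0.086691 / 0.17470 = 0.4962. Hence P(¬H|E) = 1 − 0.4962 = 0.5038.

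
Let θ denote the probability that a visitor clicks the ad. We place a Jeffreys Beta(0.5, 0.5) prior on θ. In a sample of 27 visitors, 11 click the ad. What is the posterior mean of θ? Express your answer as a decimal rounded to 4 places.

The binomial likelihood is conjugate to the Beta prior: with 11 successes and 16 failures, the posterior is Beta(0.5+11, 0.5+16) = Beta(11.5, 16.5).
Posterior mean = α/(α+β) = 11.5/28 = 0.4107.

Posterior mean ≈ 0.4107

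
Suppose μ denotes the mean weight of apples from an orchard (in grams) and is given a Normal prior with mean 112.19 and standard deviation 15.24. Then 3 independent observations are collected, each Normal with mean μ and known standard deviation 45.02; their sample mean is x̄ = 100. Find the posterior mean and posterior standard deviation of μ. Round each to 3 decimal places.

Posterior mean ≈ 109.071; posterior SD ≈ 13.147

Prior precision 1/τ₀² = 1/15.24² = 0.00430556; data precision n/σ² = 3/45.02² = 0.00148017.
Posterior precision = 0.00430556 + 0.00148017 = 0.00578573, giving posterior SD = 1/√0.00578573 = 13.147.
Posterior mean = (0.00430556·112.19 + 0.00148017·100) / 0.00578573 = 109.071.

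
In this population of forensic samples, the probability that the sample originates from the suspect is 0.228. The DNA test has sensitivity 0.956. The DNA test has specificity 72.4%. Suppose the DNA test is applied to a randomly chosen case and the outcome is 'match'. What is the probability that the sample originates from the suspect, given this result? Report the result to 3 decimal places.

Write H for 'the sample originates from the suspect'. Prior odds H:¬H = 0.228/0.772 = 0.29534. For the 'match' outcome, the likelihood ratio is 0.956/0.276 = 3.4638.
Posterior odds = 0.29534 × 3.4638 = 1.0230, so P(H|E) = 1.0230/(1+1.0230) = 0.506.

P(H | E) ≈ 0.506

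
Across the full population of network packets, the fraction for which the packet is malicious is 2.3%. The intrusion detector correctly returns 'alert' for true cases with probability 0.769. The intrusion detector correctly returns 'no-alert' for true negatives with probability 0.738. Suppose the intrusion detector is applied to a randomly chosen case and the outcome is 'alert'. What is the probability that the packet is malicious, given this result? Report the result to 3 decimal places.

Write H for 'the packet is malicious'. Prior odds H:¬H = 0.023/0.977 = 0.023541. For the 'alert' outcome, the likelihood ratio is 0.769/0.262 = 2.9351.
Posterior odds = 0.023541 × 2.9351 = 0.069097, so P(H|E) = 0.069097/(1+0.069097) = 0.065.

P(H | E) ≈ 0.065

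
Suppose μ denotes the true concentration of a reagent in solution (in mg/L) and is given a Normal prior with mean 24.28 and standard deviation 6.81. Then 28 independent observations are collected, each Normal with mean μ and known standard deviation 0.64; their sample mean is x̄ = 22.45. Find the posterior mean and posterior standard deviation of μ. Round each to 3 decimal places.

Posterior mean ≈ 22.451; posterior SD ≈ 0.121

With known σ, the Normal prior is conjugate. Weight on the data is w = (n/σ²)/(n/σ² + 1/τ₀²) = 68.3594/(68.3594+0.0215628) = 0.99968.
Posterior mean = w·x̄ + (1−w)·μ₀ = 0.99968·22.45 + 0.00031533·24.28 = 22.451. Posterior variance = 1/(68.3594+0.0215628) = 0.0146240, so SD = 0.121.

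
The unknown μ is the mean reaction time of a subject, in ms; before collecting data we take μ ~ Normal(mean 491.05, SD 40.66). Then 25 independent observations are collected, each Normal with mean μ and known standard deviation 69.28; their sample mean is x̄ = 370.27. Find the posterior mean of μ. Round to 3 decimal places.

Prior precision 1/τ₀² = 1/40.66² = 0.00060487; data precision n/σ² = 25/69.28² = 0.00520864.
Posterior precision = 0.00060487 + 0.00520864 = 0.00581351.
Posterior mean = (0.00060487·491.05 + 0.00520864·370.27) / 0.00581351 = 382.837.

Posterior mean ≈ 382.837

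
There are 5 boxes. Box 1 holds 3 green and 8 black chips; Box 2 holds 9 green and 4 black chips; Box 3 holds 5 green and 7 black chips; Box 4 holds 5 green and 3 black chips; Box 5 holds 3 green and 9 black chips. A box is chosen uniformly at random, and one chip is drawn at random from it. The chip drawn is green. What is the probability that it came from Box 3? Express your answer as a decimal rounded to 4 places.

Posterior probability ≈ 0.1846

P(green|Box 1) = 0.2727; P(green|Box 2) = 0.6923; P(green|Box 3) = 0.4167; P(green|Box 4) = 0.625; P(green|Box 5) = 0.25.
Prior × likelihood for each source: 0.2·0.2727=0.05455, 0.2·0.6923=0.1385, 0.2·0.4167=0.08333, 0.2·0.625=0.1250, 0.2·0.25=0.05000. Summing gives P(green) = 0.45134.
P(Box 3 | green) = 0.08333 / 0.45134 = 0.1846.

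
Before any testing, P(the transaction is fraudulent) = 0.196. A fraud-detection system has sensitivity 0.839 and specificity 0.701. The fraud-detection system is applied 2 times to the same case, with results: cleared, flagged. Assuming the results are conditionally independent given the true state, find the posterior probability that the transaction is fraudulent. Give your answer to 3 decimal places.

Posterior P(H) ≈ 0.136

With H the event that the transaction is fraudulent, the joint likelihood of the observed sequence is P(data|H) = 0.161·0.839 = 0.13508 and P(data|¬H) = 0.701·0.299 = 0.20960.
Bayes: P(H|data) = 0.196·0.13508 / (0.196·0.13508 + 0.804·0.20960) = 0.026475/0.19499 = 0.1358.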